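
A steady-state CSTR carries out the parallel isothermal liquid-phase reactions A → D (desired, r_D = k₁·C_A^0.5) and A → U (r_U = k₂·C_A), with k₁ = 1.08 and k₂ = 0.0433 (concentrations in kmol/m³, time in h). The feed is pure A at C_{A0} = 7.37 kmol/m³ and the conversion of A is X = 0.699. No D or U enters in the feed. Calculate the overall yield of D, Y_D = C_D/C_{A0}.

Exit C_A = C_{A0}(1−X) = 7.37×0.301 = 2.218 kmol/m³.
In a CSTR the entire volume is at exit conditions, so r_D = 1.08×2.218^0.5 = 1.609 and r_U = 0.0433×2.218 = 0.09606.
Fraction of consumed A going to D: r_D/(r_D+r_U) = 0.9437.
C_D = 0.9437·C_{A0}·X = 0.9437×7.37×0.699 = 4.86 kmol/m³; Y_D = C_D/C_{A0} = 0.660.

0.660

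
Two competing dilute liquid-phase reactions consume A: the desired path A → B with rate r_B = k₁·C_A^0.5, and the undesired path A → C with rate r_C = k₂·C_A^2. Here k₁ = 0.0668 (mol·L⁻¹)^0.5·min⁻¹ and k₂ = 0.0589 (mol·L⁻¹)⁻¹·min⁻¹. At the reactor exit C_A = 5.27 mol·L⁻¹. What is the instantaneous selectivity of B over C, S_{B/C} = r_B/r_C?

S_{B/C} = r_B/r_C = (k₁·C_A^0.5)/(k₂·C_A^2) = (k₁/k₂)·C_A^-1.5.
= (0.0668×5.270^0.5) / (0.0589×5.270^2) = 0.1533/1.636 = 0.0937.

0.0937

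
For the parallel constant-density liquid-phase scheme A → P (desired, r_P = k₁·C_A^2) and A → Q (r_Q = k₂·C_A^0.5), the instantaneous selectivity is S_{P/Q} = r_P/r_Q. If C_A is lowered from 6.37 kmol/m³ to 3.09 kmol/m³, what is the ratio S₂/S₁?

0.338

S_{P/Q} = (k₁/k₂)·C_A^1.5, so S₂/S₁ = (C_{A,2}/C_{A,1})^1.5.
= (3.09/6.37)^1.5 = (0.4851)^1.5 = 0.338.
Selectivity toward P falls as C_A falls — high-concentration operation is favoured.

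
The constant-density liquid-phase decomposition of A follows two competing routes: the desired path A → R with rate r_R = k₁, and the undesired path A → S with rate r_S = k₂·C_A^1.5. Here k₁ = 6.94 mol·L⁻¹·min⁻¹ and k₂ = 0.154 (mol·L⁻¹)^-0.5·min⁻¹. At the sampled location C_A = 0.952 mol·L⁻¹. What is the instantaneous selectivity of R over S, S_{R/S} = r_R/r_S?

48.5

S_{R/S} = r_R/r_S = (k₁)/(k₂·C_A^1.5) = (k₁/k₂)·C_A^-1.5.
= (6.94) / (0.154×0.9520^1.5) = 6.940/0.1430 = 48.5.
The undesired path is higher order in A, so low C_A (CSTR or dilute feed) favours R.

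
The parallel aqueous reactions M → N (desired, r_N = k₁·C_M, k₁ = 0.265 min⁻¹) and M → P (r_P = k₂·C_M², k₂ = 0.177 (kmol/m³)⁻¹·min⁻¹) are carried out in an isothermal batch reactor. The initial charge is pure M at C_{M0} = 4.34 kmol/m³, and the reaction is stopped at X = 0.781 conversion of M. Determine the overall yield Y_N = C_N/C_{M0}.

0.300

C_M = C_{M0}(1−X) = 0.9505 kmol/m³.
Along a PFR/batch, dC_N/dC_M = −r_N/(r_N+r_P) = −k₁/(k₁+k₂·C_M).
Integrating from C_{M0} to C_M: C_N = (0.265/0.177)·ln[(0.265+0.177·4.34)/(0.265+0.177·0.950)] = 1.497·ln(1.033/0.4332) = 1.301 kmol/m³.
Y_N = C_N/C_{M0} = 1.301/4.34 = 0.300.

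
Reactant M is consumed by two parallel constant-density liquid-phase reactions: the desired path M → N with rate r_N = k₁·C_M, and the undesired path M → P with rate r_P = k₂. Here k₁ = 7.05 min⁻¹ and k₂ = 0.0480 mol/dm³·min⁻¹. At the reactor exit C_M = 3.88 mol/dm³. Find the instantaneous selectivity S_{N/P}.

570

S_{N/P} = r_N/r_P = (k₁·C_M)/(k₂) = (k₁/k₂)·C_M.
= (7.05×3.880) / (0.0480) = 27.35/0.04800 = 570.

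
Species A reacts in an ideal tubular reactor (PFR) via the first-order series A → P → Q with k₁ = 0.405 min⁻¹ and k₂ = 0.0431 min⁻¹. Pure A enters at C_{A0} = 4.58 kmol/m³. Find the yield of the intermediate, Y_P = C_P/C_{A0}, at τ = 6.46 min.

0.765

Solving the coupled first-order balances gives C_P(τ) = [k₁/(k₂−k₁)]·C_{A0}·(e^(−k₁τ) − e^(−k₂τ)).
e^(−k₁τ) = e^(−0.405×6.46) = e^(−2.616) = 0.07307; e^(−k₂τ) = e^(−0.2784) = 0.7570.
C_P = 0.405×4.58/(0.0431−0.405) × (0.07307−0.7570) = (-5.125)×(-0.6839) = 3.505 kmol/m³.
Y_P = C_P/C_{A0} = 3.505/4.58 = 0.765.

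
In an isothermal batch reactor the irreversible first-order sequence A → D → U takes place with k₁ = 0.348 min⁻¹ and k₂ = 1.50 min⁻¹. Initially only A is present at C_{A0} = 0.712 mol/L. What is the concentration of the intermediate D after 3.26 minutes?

0.0676 mol/L

For first-order series with pure A initially, C_D(t) = k₁C_{A0}/(k₂−k₁)·(e^(−k₁t) − e^(−k₂t)).
e^(−k₁t) = e^(−0.348×3.26) = e^(−1.134) = 0.3216; e^(−k₂t) = e^(−4.890) = 0.007521.
C_D = 0.348×0.712/(1.50−0.348) × (0.3216−0.007521) = 0.2151×0.3141 = 0.06755 mol/L.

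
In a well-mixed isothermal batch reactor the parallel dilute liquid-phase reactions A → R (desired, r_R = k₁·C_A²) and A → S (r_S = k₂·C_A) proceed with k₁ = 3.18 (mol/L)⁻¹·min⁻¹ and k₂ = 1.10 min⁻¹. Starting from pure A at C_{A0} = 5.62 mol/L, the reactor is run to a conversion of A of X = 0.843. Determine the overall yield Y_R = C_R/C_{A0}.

0.746

C_A = C_{A0}(1−X) = 0.8823 mol/L.
Along a PFR/batch, dC_S/dC_A = −r_S/(r_R+r_S) = −k₂/(k₂+k₁·C_A).
Integrating from C_{A0} to C_A: C_S = (1.10/3.18)·ln[(1.10+3.18·5.62)/(1.10+3.18·0.882)] = 0.3459·ln(18.97/3.906) = 0.5467 mol/L.
Then C_R = (C_{A0}−C_A) − C_S = 4.738 − 0.5467 = 4.191 mol/L.
Y_R = C_R/C_{A0} = 4.191/5.62 = 0.746.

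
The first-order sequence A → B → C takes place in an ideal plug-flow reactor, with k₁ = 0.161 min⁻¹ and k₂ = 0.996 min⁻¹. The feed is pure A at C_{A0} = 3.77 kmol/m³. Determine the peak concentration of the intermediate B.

0.429 kmol/m³

For a first-order series the maximum intermediate yield is C_{B,max}/C_{A0} = (k₁/k₂)^[k₂/(k₂−k₁)].
= (0.161/0.996)^(0.996/(0.996−0.161)) = (0.1616)^(1.193) = 0.1138.
C_{B,max} = 0.1138×3.77 = 0.429 kmol/m³.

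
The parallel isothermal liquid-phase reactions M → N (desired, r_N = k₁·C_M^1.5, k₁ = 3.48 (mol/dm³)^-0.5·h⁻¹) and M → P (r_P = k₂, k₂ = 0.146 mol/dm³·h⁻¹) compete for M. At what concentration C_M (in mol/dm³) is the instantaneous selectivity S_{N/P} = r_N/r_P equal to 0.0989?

S_{N/P} = (k₁/k₂)·C_M^1.5 ⇒ C_M = (S·k₂/k₁)^(1/1.5).
= (0.0989×0.146/3.48)^(0.6667) = (0.004149)^(0.6667) = 0.0258 mol/dm³.

0.0258 mol/dm³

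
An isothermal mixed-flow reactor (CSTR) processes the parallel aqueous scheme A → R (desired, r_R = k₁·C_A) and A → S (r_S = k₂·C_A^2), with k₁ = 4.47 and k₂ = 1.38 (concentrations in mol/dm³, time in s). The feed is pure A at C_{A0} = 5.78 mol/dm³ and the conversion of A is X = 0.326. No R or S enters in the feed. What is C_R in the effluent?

0.855 mol/dm³

Exit C_A = C_{A0}(1−X) = 5.78×0.674 = 3.896 mol/dm³.
Rates in a CSTR are evaluated at the outlet concentration: r_R = 4.47×3.896 = 17.41, r_S = 1.38×3.896^2 = 20.94.
Fraction of consumed A going to R: r_R/(r_R+r_S) = 0.4540.
C_R = 0.4540·C_{A0}·X = 0.4540×5.78×0.326 = 0.855 mol/dm³.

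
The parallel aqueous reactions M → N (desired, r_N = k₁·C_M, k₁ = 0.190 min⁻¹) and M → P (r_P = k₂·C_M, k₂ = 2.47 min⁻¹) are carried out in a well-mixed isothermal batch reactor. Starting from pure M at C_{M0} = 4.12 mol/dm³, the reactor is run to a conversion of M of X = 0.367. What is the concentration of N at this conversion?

C_M = C_{M0}(1−X) = 2.608 mol/dm³.
Both paths are first order in M, so the instantaneous fraction to N is constant: dC_N/d(−C_M) = k₁/(k₁+k₂) = 0.07143.
C_N = 0.07143·(C_{M0}−C_M) = 0.07143×1.512 = 0.108 mol/dm³.

0.108 mol/dm³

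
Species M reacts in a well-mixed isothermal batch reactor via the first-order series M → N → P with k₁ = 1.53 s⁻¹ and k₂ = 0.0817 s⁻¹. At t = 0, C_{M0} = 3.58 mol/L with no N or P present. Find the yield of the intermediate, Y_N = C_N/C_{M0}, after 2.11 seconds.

0.847

For first-order series with pure M initially, C_N(t) = k₁C_{M0}/(k₂−k₁)·(e^(−k₁t) − e^(−k₂t)).
e^(−k₁t) = e^(−1.53×2.11) = e^(−3.228) = 0.03962; e^(−k₂t) = e^(−0.1724) = 0.8417.
C_N = 1.53×3.58/(0.0817−1.53) × (0.03962−0.8417) = (-3.782)×(-0.8020) = 3.033 mol/L.
Y_N = C_N/C_{M0} = 3.033/3.58 = 0.847.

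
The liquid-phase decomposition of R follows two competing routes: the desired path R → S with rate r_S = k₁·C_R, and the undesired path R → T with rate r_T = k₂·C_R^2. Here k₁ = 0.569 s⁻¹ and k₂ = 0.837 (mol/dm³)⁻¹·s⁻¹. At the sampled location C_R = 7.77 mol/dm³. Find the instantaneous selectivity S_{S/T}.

S_{S/T} = r_S/r_T = (k₁·C_R)/(k₂·C_R^2) = (k₁/k₂)·C_R⁻¹.
= (0.569×7.770) / (0.837×7.770^2) = 4.421/50.53 = 0.0875.
The undesired path is higher order in R, so low C_R (CSTR or dilute feed) favours S.

0.0875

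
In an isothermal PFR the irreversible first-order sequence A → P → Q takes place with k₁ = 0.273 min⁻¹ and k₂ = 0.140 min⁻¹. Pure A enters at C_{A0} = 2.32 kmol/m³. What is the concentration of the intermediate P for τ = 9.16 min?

Solving the coupled first-order balances gives C_P(τ) = [k₁/(k₂−k₁)]·C_{A0}·(e^(−k₁τ) − e^(−k₂τ)).
e^(−k₁τ) = e^(−0.273×9.16) = e^(−2.501) = 0.08203; e^(−k₂τ) = e^(−1.282) = 0.2774.
C_P = 0.273×2.32/(0.140−0.273) × (0.08203−0.2774) = (-4.762)×(-0.1953) = 0.9302 kmol/m³.

0.930 kmol/m³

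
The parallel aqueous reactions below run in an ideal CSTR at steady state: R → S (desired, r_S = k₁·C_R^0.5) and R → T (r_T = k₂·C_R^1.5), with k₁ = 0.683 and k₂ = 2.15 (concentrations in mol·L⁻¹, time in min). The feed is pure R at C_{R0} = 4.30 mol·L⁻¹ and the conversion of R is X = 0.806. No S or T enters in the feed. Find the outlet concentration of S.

0.956 mol·L⁻¹

Exit C_R = C_{R0}(1−X) = 4.30×0.194 = 0.8342 mol·L⁻¹.
A CSTR operates uniformly at the exit composition, giving r_S = 0.6238 and r_T = 1.638 (each k·C_R^n at C_R = 0.8342).
Fraction of consumed R going to S: r_S/(r_S+r_T) = 0.2758.
C_S = 0.2758·C_{R0}·X = 0.2758×4.30×0.806 = 0.956 mol·L⁻¹.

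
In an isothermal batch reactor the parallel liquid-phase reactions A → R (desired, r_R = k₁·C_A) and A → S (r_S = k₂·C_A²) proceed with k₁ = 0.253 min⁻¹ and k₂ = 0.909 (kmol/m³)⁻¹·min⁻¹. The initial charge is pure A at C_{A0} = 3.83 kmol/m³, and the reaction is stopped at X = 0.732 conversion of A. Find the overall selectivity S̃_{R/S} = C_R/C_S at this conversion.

C_A = C_{A0}(1−X) = 1.026 kmol/m³.
Along a PFR/batch, dC_R/dC_A = −r_R/(r_R+r_S) = −k₁/(k₁+k₂·C_A).
Integrating from C_{A0} to C_A: C_R = (0.253/0.909)·ln[(0.253+0.909·3.83)/(0.253+0.909·1.03)] = 0.2783·ln(3.734/1.186) = 0.3192 kmol/m³.
C_S = (C_{A0}−C_A)−C_R = 2.484 kmol/m³; S̃_{R/S} = 0.3192/2.484 = 0.129.

0.129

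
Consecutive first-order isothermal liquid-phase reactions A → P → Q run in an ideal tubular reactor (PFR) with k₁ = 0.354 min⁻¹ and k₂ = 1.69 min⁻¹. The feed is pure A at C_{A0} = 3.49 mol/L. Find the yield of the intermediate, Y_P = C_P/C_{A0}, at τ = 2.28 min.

0.113

The intermediate concentration in a first-order A→B→C sequence is C_P = k₁C_{A0}(e^(−k₁τ) − e^(−k₂τ))/(k₂−k₁).
e^(−k₁τ) = e^(−0.354×2.28) = e^(−0.8071) = 0.4461; e^(−k₂τ) = e^(−3.853) = 0.02121.
C_P = 0.354×3.49/(1.69−0.354) × (0.4461−0.02121) = 0.9247×0.4249 = 0.3930 mol/L.
Y_P = C_P/C_{A0} = 0.3930/3.49 = 0.113.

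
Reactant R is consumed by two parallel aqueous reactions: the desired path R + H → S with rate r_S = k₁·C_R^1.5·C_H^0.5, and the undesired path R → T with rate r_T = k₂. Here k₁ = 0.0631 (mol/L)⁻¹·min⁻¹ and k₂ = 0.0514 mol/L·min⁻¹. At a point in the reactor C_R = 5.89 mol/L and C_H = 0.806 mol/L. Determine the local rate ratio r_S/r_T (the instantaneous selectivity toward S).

S_{S/T} = r_S/r_T = (k₁·C_R^1.5·C_H^0.5)/(k₂) = (k₁/k₂)·C_R^1.5·C_H^0.5.
= (0.0631×5.890^1.5×0.8060^0.5) / (0.0514) = 0.8098/0.05140 = 15.8.
Since the desired path is higher order in R, keeping C_R high (PFR or concentrated feed) favours S.

15.8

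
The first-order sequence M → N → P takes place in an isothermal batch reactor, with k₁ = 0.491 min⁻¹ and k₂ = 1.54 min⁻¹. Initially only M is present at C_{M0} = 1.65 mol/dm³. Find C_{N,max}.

0.308 mol/dm³

Evaluating C_N at t_opt = ln(k₂/k₁)/(k₂−k₁) gives C_{N,max}/C_{M0} = (k₁/k₂)^[k₂/(k₂−k₁)].
= (0.491/1.54)^(1.54/(1.54−0.491)) = (0.3188)^(1.468) = 0.1867.
C_{N,max} = 0.1867×1.65 = 0.308 mol/dm³.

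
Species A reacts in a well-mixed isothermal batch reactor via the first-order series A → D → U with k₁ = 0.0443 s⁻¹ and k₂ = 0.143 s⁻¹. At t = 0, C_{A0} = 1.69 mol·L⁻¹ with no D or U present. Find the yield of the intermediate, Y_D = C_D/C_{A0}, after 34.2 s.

0.0953

For first-order series with pure A initially, C_D(t) = k₁C_{A0}/(k₂−k₁)·(e^(−k₁t) − e^(−k₂t)).
e^(−k₁t) = e^(−0.0443×34.2) = e^(−1.515) = 0.2198; e^(−k₂t) = e^(−4.891) = 0.007517.
C_D = 0.0443×1.69/(0.143−0.0443) × (0.2198−0.007517) = 0.7585×0.2123 = 0.1610 mol·L⁻¹.
Y_D = C_D/C_{A0} = 0.1610/1.69 = 0.0953.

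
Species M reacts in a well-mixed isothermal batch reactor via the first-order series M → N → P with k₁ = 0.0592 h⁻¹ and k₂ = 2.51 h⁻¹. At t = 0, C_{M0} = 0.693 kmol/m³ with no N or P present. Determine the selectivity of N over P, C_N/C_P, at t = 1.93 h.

0.247

The intermediate concentration in a first-order A→B→C sequence is C_N = k₁C_{M0}(e^(−k₁t) − e^(−k₂t))/(k₂−k₁).
e^(−k₁t) = e^(−0.0592×1.93) = e^(−0.1143) = 0.8920; e^(−k₂t) = e^(−4.844) = 0.007873.
C_N = 0.0592×0.693/(2.51−0.0592) × (0.8920−0.007873) = 0.01674×0.8842 = 0.01480 kmol/m³.
C_M = C_{M0}e^(−k₁t) = 0.6182 kmol/m³, so C_P = C_{M0}−C_M−C_N = 0.06002 kmol/m³; C_N/C_P = 0.247.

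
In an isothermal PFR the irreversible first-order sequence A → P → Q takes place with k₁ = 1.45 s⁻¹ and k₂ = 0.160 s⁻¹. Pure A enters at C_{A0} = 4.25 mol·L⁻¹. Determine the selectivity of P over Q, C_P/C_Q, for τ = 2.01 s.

3.93

The intermediate concentration in a first-order A→B→C sequence is C_P = k₁C_{A0}(e^(−k₁τ) − e^(−k₂τ))/(k₂−k₁).
e^(−k₁τ) = e^(−1.45×2.01) = e^(−2.914) = 0.05423; e^(−k₂τ) = e^(−0.3216) = 0.7250.
C_P = 1.45×4.25/(0.160−1.45) × (0.05423−0.7250) = (-4.777)×(-0.6708) = 3.204 mol·L⁻¹.
C_A = C_{A0}e^(−k₁τ) = 0.2305 mol·L⁻¹, so C_Q = C_{A0}−C_A−C_P = 0.8152 mol·L⁻¹; C_P/C_Q = 3.93.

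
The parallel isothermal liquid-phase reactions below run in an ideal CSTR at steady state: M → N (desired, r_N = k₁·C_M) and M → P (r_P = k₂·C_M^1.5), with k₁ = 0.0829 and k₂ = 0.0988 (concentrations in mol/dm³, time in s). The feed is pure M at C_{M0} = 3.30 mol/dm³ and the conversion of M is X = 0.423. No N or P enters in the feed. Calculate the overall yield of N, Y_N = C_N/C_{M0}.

Exit C_M = C_{M0}(1−X) = 3.30×0.577 = 1.904 mol/dm³.
Rates in a CSTR are evaluated at the outlet concentration: r_N = 0.0829×1.904 = 0.1578, r_P = 0.0988×1.904^1.5 = 0.2596.
Fraction of consumed M going to N: r_N/(r_N+r_P) = 0.3781.
C_N = 0.3781·C_{M0}·X = 0.3781×3.30×0.423 = 0.528 mol/dm³; Y_N = C_N/C_{M0} = 0.160.

0.160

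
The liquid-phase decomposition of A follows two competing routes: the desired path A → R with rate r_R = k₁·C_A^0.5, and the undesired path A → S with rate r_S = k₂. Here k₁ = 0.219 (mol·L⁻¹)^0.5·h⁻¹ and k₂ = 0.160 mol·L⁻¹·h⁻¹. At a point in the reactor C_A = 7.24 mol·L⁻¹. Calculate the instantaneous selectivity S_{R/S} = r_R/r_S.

3.68

S_{R/S} = r_R/r_S = (k₁·C_A^0.5)/(k₂) = (k₁/k₂)·C_A^0.5.
= (0.219×7.240^0.5) / (0.160) = 0.5893/0.1600 = 3.68.
Since the desired path is higher order in A, keeping C_A high (PFR or concentrated feed) favours R.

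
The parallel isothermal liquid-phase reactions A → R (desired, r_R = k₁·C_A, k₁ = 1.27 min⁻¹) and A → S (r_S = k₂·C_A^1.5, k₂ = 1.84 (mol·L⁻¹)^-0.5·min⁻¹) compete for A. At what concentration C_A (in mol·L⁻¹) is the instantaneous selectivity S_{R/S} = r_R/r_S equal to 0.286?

5.82 mol·L⁻¹

S_{R/S} = (k₁/k₂)·C_A^-0.5 ⇒ C_A = (S·k₂/k₁)^(-2).
= (0.286×1.84/1.27)^(-2) = (0.4144)^(-2) = 5.82 mol·L⁻¹.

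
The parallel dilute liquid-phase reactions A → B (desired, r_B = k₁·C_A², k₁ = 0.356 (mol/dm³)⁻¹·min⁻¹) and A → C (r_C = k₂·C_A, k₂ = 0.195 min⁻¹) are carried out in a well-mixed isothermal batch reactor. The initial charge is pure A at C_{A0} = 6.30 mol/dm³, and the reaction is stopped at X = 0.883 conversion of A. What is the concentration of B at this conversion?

C_A = C_{A0}(1−X) = 0.7371 mol/dm³.
Along a PFR/batch, dC_C/dC_A = −r_C/(r_B+r_C) = −k₂/(k₂+k₁·C_A).
Integrating from C_{A0} to C_A: C_C = (0.195/0.356)·ln[(0.195+0.356·6.30)/(0.195+0.356·0.737)] = 0.5478·ln(2.438/0.4574) = 0.9165 mol/dm³.
Then C_B = (C_{A0}−C_A) − C_C = 5.563 − 0.9165 = 4.646 mol/dm³.

4.65 mol/dm³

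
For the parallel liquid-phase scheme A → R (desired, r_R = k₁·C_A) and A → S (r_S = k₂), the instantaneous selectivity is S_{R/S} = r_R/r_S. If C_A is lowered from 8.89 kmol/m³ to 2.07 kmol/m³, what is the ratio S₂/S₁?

S_{R/S} = (k₁/k₂)·C_A, so S₂/S₁ = (C_{A,2}/C_{A,1}).
= 2.07/8.89 = 0.233.
Selectivity toward R falls as C_A falls — high-concentration operation is favoured.

0.233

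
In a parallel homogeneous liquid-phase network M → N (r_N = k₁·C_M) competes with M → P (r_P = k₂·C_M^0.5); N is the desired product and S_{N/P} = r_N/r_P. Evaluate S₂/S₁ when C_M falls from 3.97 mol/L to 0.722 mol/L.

S_{N/P} = (k₁/k₂)·C_M^0.5, so S₂/S₁ = (C_{M,2}/C_{M,1})^0.5.
= (0.722/3.97)^0.5 = (0.1819)^0.5 = 0.426.
Selectivity toward N falls as C_M falls — high-concentration operation is favoured.

0.426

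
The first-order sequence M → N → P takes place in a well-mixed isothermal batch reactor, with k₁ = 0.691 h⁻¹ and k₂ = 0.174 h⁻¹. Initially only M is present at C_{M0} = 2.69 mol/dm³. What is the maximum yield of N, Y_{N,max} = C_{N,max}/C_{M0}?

0.629

At the optimum, C_{N,max}/C_{M0} = (k₁/k₂)^[k₂/(k₂−k₁)].
= (0.691/0.174)^(0.174/(0.174−0.691)) = (3.971)^(-0.3366) = 0.6287.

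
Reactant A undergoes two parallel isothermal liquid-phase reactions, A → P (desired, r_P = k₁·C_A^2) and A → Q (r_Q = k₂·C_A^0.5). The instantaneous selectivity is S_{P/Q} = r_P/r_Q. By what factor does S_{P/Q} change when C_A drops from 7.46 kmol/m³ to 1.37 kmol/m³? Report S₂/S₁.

S_{P/Q} = (k₁/k₂)·C_A^1.5, so S₂/S₁ = (C_{A,2}/C_{A,1})^1.5.
= (1.37/7.46)^1.5 = (0.1836)^1.5 = 0.0787.
Selectivity toward P falls as C_A falls — high-concentration operation is favoured.

0.0787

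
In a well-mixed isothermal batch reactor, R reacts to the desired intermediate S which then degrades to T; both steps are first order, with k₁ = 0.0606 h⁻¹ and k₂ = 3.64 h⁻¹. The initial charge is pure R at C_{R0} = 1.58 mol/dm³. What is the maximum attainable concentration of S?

Evaluating C_S at t_opt = ln(k₂/k₁)/(k₂−k₁) gives C_{S,max}/C_{R0} = (k₁/k₂)^[k₂/(k₂−k₁)].
= (0.0606/3.64)^(3.64/(3.64−0.0606)) = (0.01665)^(1.017) = 0.01553.
C_{S,max} = 0.01553×1.58 = 0.0245 mol/dm³.

0.0245 mol/dm³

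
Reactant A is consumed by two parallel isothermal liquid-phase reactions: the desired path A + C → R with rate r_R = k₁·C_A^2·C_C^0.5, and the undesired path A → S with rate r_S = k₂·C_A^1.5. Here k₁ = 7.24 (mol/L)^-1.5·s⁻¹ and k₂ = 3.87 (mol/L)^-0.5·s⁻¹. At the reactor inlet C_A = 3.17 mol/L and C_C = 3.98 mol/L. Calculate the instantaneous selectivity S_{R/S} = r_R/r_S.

S_{R/S} = r_R/r_S = (k₁·C_A^2·C_C^0.5)/(k₂·C_A^1.5) = (k₁/k₂)·C_A^0.5·C_C^0.5.
= (7.24×3.170^2×3.980^0.5) / (3.87×3.170^1.5) = 145.1/21.84 = 6.65.

6.65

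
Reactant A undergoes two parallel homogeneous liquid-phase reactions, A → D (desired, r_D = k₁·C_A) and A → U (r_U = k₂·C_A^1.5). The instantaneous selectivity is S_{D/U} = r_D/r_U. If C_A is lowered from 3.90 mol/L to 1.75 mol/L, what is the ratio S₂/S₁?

1.49

S_{D/U} = (k₁/k₂)·C_A^-0.5, so S₂/S₁ = (C_{A,2}/C_{A,1})^-0.5.
= (1.75/3.90)^(-0.5) = (0.4487)^(-0.5) = 1.49.
Selectivity toward D rises as C_A falls — low-concentration operation is favoured.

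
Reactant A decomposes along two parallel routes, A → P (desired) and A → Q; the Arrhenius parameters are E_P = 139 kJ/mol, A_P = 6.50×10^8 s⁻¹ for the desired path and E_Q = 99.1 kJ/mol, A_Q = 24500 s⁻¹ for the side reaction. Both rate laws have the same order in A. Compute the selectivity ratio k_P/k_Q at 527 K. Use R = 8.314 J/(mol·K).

2.94

k_P/k_Q = (A_P/A_Q)·exp[−(E_P−E_Q)/(RT)] = (A_P/A_Q)·exp[(E_Q−E_P)/(RT)].
(E_Q−E_P)/(RT) = (99.1−139)×10³/(8.314×527) = -39900/4381 = -9.107.
k_P/k_Q = (6.50×10^8/24500)·exp(-9.107) = 26531 × 1.109×10^-4 = 2.94.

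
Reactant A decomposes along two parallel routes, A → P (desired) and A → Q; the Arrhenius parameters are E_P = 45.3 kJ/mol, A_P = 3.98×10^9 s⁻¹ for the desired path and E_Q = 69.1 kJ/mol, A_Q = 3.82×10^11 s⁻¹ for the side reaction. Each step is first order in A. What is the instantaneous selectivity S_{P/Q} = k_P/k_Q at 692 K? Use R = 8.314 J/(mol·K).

0.652

k_P/k_Q = (A_P/A_Q)·exp[−(E_P−E_Q)/(RT)] = (A_P/A_Q)·exp[(E_Q−E_P)/(RT)].
(E_Q−E_P)/(RT) = (69.1−45.3)×10³/(8.314×692) = 23800/5753 = 4.137.
k_P/k_Q = (3.98×10^9/3.82×10^11)·exp(4.137) = 0.01042 × 62.60 = 0.652.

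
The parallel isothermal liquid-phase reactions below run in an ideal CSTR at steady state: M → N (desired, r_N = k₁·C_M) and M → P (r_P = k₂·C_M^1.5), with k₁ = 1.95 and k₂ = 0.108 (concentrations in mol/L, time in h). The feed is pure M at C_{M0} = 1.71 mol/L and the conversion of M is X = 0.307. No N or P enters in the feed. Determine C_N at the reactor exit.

0.495 mol/L

Exit C_M = C_{M0}(1−X) = 1.71×0.693 = 1.185 mol/L.
A CSTR operates uniformly at the exit composition, giving r_N = 2.311 and r_P = 0.1393 (each k·C_M^n at C_M = 1.185).
Fraction of consumed M going to N: r_N/(r_N+r_P) = 0.9431.
C_N = 0.9431·C_{M0}·X = 0.9431×1.71×0.307 = 0.495 mol/L.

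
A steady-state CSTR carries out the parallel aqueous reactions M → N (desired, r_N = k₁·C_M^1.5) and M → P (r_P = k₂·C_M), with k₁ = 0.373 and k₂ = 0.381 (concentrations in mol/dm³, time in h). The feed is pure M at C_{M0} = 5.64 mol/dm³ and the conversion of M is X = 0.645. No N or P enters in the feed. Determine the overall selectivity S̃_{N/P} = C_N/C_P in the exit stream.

Exit C_M = C_{M0}(1−X) = 5.64×0.355 = 2.002 mol/dm³.
Rates in a CSTR are evaluated at the outlet concentration: r_N = 0.373×2.002^1.5 = 1.057, r_P = 0.381×2.002 = 0.7628.
Overall selectivity = C_N/C_P = r_Nτ/(r_Pτ) = r_N/r_P = 1.39.

1.39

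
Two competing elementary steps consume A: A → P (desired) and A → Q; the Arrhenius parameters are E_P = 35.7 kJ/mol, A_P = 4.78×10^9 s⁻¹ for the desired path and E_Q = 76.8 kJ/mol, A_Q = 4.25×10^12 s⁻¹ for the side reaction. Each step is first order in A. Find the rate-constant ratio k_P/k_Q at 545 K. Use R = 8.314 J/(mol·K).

9.78

Since both paths have the same order in A, the concentration cancels and S_{P/Q} = k_P/k_Q = (A_P/A_Q)·exp[(E_Q−E_P)/(RT)].
(E_Q−E_P)/(RT) = (76.8−35.7)×10³/(8.314×545) = 41100/4531 = 9.071.
k_P/k_Q = (4.78×10^9/4.25×10^12)·exp(9.071) = 0.001125 × 8696 = 9.78.
Since E_P < E_Q, lowering the temperature improves selectivity toward P.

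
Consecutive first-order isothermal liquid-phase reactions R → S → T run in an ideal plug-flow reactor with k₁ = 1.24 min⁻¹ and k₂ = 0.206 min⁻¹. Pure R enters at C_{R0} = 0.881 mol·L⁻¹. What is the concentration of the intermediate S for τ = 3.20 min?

0.527 mol·L⁻¹

The intermediate concentration in a first-order A→B→C sequence is C_S = k₁C_{R0}(e^(−k₁τ) − e^(−k₂τ))/(k₂−k₁).
e^(−k₁τ) = e^(−1.24×3.20) = e^(−3.968) = 0.01891; e^(−k₂τ) = e^(−0.6592) = 0.5173.
C_S = 1.24×0.881/(0.206−1.24) × (0.01891−0.5173) = (-1.057)×(-0.4984) = 0.5265 mol·L⁻¹.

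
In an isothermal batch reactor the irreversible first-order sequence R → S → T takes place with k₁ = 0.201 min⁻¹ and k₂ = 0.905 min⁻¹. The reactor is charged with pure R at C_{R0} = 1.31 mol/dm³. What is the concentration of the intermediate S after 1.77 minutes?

0.187 mol/dm³

For first-order series with pure R initially, C_S(t) = k₁C_{R0}/(k₂−k₁)·(e^(−k₁t) − e^(−k₂t)).
e^(−k₁t) = e^(−0.201×1.77) = e^(−0.3558) = 0.7006; e^(−k₂t) = e^(−1.602) = 0.2015.
C_S = 0.201×1.31/(0.905−0.201) × (0.7006−0.2015) = 0.3740×0.4991 = 0.1867 mol/dm³.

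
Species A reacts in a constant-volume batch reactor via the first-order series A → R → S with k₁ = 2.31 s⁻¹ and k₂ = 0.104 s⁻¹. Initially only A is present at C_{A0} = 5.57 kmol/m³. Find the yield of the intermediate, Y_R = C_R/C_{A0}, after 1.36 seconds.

The intermediate concentration in a first-order A→B→C sequence is C_R = k₁C_{A0}(e^(−k₁t) − e^(−k₂t))/(k₂−k₁).
e^(−k₁t) = e^(−2.31×1.36) = e^(−3.142) = 0.04321; e^(−k₂t) = e^(−0.1414) = 0.8681.
C_R = 2.31×5.57/(0.104−2.31) × (0.04321−0.8681) = (-5.833)×(-0.8249) = 4.811 kmol/m³.
Y_R = C_R/C_{A0} = 4.811/5.57 = 0.864.

0.864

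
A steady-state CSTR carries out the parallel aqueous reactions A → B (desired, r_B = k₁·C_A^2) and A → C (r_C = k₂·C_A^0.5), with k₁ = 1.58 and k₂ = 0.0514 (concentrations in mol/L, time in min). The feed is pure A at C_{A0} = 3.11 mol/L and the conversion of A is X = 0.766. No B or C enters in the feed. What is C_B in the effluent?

Exit C_A = C_{A0}(1−X) = 3.11×0.234 = 0.7277 mol/L.
Rates in a CSTR are evaluated at the outlet concentration: r_B = 1.58×0.7277^2 = 0.8368, r_C = 0.0514×0.7277^0.5 = 0.04385.
Fraction of consumed A going to B: r_B/(r_B+r_C) = 0.9502.
C_B = 0.9502·C_{A0}·X = 0.9502×3.11×0.766 = 2.26 mol/L.

2.26 mol/L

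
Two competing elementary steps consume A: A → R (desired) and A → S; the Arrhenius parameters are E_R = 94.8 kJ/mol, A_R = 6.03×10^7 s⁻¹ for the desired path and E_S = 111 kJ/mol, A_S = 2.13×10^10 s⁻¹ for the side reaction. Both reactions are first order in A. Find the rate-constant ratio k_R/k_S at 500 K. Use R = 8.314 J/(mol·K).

0.139

With equal orders, S_{R/S} = k_R/k_S = (A_R/A_S)·exp[(E_S−E_R)/(RT)].
(E_S−E_R)/(RT) = (111−94.8)×10³/(8.314×500) = 16200/4157 = 3.897.
k_R/k_S = (6.03×10^7/2.13×10^10)·exp(3.897) = 0.002831 × 49.26 = 0.139.
Since E_R < E_S, lowering the temperature improves selectivity toward R.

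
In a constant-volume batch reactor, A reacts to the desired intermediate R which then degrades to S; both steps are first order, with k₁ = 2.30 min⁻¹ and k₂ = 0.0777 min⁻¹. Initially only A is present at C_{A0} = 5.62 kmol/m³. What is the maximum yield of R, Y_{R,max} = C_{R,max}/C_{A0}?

At the optimum, C_{R,max}/C_{A0} = (k₁/k₂)^[k₂/(k₂−k₁)].
= (2.30/0.0777)^(0.0777/(0.0777−2.30)) = (29.60)^(-0.03496) = 0.8883.

0.888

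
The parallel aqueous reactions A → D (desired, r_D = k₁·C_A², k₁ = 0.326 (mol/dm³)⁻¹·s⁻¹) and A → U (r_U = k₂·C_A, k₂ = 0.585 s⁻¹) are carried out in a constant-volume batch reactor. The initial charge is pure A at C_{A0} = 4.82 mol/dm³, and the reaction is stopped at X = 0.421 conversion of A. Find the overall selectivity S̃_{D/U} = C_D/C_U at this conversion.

2.09

C_A = C_{A0}(1−X) = 2.791 mol/dm³.
Along a PFR/batch, dC_U/dC_A = −r_U/(r_D+r_U) = −k₂/(k₂+k₁·C_A).
Integrating from C_{A0} to C_A: C_U = (0.585/0.326)·ln[(0.585+0.326·4.82)/(0.585+0.326·2.79)] = 1.794·ln(2.156/1.495) = 0.6575 mol/dm³.
Then C_D = (C_{A0}−C_A) − C_U = 2.029 − 0.6575 = 1.372 mol/dm³.
S̃_{D/U} = C_D/C_U = 1.372/0.6575 = 2.09.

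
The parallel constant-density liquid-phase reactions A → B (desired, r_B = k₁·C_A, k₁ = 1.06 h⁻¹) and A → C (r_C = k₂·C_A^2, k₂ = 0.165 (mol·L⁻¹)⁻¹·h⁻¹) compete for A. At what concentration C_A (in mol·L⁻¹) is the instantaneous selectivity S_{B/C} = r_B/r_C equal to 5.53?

S_{B/C} = (k₁/k₂)·C_A⁻¹ ⇒ C_A = (S·k₂/k₁)^(-1).
= (5.53×0.165/1.06)^(-1) = (0.8608)^(-1) = 1.16 mol·L⁻¹.

1.16 mol·L⁻¹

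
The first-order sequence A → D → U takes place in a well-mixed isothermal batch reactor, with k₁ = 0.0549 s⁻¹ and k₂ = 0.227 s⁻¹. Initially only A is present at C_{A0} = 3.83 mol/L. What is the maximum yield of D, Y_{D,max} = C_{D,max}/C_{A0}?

Evaluating C_D at t_opt = ln(k₂/k₁)/(k₂−k₁) gives C_{D,max}/C_{A0} = (k₁/k₂)^[k₂/(k₂−k₁)].
= (0.0549/0.227)^(0.227/(0.227−0.0549)) = (0.2419)^(1.319) = 0.1538.

0.154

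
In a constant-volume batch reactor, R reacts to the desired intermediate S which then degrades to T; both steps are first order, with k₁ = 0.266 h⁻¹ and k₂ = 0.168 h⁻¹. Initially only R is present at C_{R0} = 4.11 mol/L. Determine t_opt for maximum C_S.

4.69 h

Setting dC_S/dt = 0 gives t_opt = ln(k₂/k₁)/(k₂−k₁).
= ln(0.168/0.266)/(0.168−0.266) = ln(0.6316)/-0.09800 = -0.4595/-0.09800 = 4.69 h.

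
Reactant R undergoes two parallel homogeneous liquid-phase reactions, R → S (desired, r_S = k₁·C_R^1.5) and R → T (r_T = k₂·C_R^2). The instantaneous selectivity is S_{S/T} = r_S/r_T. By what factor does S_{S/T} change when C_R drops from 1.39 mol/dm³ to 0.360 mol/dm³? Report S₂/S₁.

1.96

S_{S/T} = (k₁/k₂)·C_R^-0.5, so S₂/S₁ = (C_{R,2}/C_{R,1})^-0.5.
= (0.360/1.39)^(-0.5) = (0.2590)^(-0.5) = 1.96.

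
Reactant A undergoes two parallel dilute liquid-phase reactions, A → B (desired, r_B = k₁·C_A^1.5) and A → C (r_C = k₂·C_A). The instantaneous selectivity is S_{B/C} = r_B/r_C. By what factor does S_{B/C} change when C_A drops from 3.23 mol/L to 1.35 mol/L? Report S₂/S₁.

S_{B/C} = (k₁/k₂)·C_A^0.5, so S₂/S₁ = (C_{A,2}/C_{A,1})^0.5.
= (1.35/3.23)^0.5 = (0.4180)^0.5 = 0.646.
Selectivity toward B falls as C_A falls — high-concentration operation is favoured.

0.646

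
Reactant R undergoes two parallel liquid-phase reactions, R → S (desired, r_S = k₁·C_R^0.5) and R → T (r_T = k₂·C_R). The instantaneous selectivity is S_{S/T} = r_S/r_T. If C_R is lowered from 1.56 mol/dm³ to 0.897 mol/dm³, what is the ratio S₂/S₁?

S_{S/T} = (k₁/k₂)·C_R^-0.5, so S₂/S₁ = (C_{R,2}/C_{R,1})^-0.5.
= (0.897/1.56)^(-0.5) = (0.5750)^(-0.5) = 1.32.
Selectivity toward S rises as C_R falls — low-concentration operation is favoured.

1.32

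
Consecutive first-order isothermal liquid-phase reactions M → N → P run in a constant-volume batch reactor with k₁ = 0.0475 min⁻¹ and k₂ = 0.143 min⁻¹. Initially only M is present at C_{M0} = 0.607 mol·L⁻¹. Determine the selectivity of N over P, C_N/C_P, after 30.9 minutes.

The intermediate concentration in a first-order A→B→C sequence is C_N = k₁C_{M0}(e^(−k₁t) − e^(−k₂t))/(k₂−k₁).
e^(−k₁t) = e^(−0.0475×30.9) = e^(−1.468) = 0.2304; e^(−k₂t) = e^(−4.419) = 0.01205.
C_N = 0.0475×0.607/(0.143−0.0475) × (0.2304−0.01205) = 0.3019×0.2184 = 0.06594 mol·L⁻¹.
C_M = C_{M0}e^(−k₁t) = 0.1399 mol·L⁻¹, so C_P = C_{M0}−C_M−C_N = 0.4012 mol·L⁻¹; C_N/C_P = 0.164.

0.164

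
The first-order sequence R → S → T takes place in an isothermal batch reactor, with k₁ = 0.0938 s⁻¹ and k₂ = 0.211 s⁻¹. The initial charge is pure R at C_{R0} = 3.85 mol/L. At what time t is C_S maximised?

6.92 s

Setting dC_S/dt = 0 gives t_opt = ln(k₂/k₁)/(k₂−k₁).
= ln(0.211/0.0938)/(0.211−0.0938) = ln(2.249)/0.1172 = 0.8107/0.1172 = 6.92 s.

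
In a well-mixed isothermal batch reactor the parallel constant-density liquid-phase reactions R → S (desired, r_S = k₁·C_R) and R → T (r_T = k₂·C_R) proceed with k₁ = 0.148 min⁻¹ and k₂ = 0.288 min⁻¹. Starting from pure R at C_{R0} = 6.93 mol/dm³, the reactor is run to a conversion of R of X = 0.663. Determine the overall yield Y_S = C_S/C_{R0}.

C_R = C_{R0}(1−X) = 2.335 mol/dm³.
Both paths are first order in R, so the instantaneous fraction to S is constant: dC_S/d(−C_R) = k₁/(k₁+k₂) = 0.3394.
C_S = 0.3394·(C_{R0}−C_R) = 0.3394×4.595 = 1.56 mol/dm³.
Y_S = C_S/C_{R0} = 1.560/6.93 = 0.225.

0.225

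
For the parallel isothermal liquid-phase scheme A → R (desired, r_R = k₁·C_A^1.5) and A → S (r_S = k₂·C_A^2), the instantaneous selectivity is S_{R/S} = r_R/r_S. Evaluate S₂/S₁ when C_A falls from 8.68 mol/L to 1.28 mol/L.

2.60

S_{R/S} = (k₁/k₂)·C_A^-0.5, so S₂/S₁ = (C_{A,2}/C_{A,1})^-0.5.
= (1.28/8.68)^(-0.5) = (0.1475)^(-0.5) = 2.60.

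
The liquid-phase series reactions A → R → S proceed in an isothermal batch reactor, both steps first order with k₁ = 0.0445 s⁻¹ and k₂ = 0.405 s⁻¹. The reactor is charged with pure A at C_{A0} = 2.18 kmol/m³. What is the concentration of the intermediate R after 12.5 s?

0.153 kmol/m³

Solving the coupled first-order balances gives C_R(t) = [k₁/(k₂−k₁)]·C_{A0}·(e^(−k₁t) − e^(−k₂t)).
e^(−k₁t) = e^(−0.0445×12.5) = e^(−0.5563) = 0.5734; e^(−k₂t) = e^(−5.062) = 0.006330.
C_R = 0.0445×2.18/(0.405−0.0445) × (0.5734−0.006330) = 0.2691×0.5670 = 0.1526 kmol/m³.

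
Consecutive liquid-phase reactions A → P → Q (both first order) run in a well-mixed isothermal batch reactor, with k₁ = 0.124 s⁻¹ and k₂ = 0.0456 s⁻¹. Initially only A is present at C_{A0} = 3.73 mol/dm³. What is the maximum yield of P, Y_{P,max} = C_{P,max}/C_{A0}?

0.559

Evaluating C_P at t_opt = ln(k₂/k₁)/(k₂−k₁) gives C_{P,max}/C_{A0} = (k₁/k₂)^[k₂/(k₂−k₁)].
= (0.124/0.0456)^(0.0456/(0.0456−0.124)) = (2.719)^(-0.5816) = 0.5589.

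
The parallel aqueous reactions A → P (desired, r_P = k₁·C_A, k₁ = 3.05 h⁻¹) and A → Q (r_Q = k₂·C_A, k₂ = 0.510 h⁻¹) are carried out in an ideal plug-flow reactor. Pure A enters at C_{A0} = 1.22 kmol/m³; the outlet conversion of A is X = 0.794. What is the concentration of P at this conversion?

C_A = C_{A0}(1−X) = 0.2513 kmol/m³.
Both paths are first order in A, so the instantaneous fraction to P is constant: dC_P/d(−C_A) = k₁/(k₁+k₂) = 0.8567.
C_P = 0.8567·(C_{A0}−C_A) = 0.8567×0.9687 = 0.830 kmol/m³.

0.830 kmol/m³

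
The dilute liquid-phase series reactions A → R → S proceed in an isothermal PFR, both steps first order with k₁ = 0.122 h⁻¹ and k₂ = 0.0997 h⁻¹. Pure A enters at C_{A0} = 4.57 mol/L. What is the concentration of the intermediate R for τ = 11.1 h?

1.81 mol/L

Solving the coupled first-order balances gives C_R(τ) = [k₁/(k₂−k₁)]·C_{A0}·(e^(−k₁τ) − e^(−k₂τ)).
e^(−k₁τ) = e^(−0.122×11.1) = e^(−1.354) = 0.2582; e^(−k₂τ) = e^(−1.107) = 0.3307.
C_R = 0.122×4.57/(0.0997−0.122) × (0.2582−0.3307) = (-25.00)×(-0.07250) = 1.813 mol/L.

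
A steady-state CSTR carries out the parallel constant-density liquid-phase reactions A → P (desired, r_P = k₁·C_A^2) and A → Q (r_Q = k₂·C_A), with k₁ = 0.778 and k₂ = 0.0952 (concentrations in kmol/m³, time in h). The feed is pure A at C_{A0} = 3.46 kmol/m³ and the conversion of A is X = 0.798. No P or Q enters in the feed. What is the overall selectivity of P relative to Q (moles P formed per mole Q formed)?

5.71

Exit C_A = C_{A0}(1−X) = 3.46×0.202 = 0.6989 kmol/m³.
A CSTR operates uniformly at the exit composition, giving r_P = 0.3800 and r_Q = 0.06654 (each k·C_A^n at C_A = 0.6989).
Overall selectivity = C_P/C_Q = r_Pτ/(r_Qτ) = r_P/r_Q = 5.71.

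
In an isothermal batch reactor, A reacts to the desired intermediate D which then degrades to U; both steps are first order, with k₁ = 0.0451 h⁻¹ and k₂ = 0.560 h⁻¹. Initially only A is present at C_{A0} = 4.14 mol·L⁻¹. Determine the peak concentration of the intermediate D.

0.267 mol·L⁻¹

At the optimum, C_{D,max}/C_{A0} = (k₁/k₂)^[k₂/(k₂−k₁)].
= (0.0451/0.560)^(0.560/(0.560−0.0451)) = (0.08054)^(1.088) = 0.06459.
C_{D,max} = 0.06459×4.14 = 0.267 mol·L⁻¹.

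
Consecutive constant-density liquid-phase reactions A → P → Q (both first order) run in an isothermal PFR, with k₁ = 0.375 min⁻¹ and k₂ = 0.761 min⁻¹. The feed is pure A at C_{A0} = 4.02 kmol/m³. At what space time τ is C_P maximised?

1.83 min

For first-order series the maximum of C_P occurs at τ_opt = ln(k₂/k₁)/(k₂−k₁).
= ln(0.761/0.375)/(0.761−0.375) = ln(2.029)/0.3860 = 0.7077/0.3860 = 1.83 min.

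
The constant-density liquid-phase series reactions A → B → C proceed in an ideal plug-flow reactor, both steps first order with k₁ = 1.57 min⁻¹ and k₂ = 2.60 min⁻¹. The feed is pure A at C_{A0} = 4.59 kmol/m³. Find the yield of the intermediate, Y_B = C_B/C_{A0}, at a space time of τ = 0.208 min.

0.212

The intermediate concentration in a first-order A→B→C sequence is C_B = k₁C_{A0}(e^(−k₁τ) − e^(−k₂τ))/(k₂−k₁).
e^(−k₁τ) = e^(−1.57×0.208) = e^(−0.3266) = 0.7214; e^(−k₂τ) = e^(−0.5408) = 0.5823.
C_B = 1.57×4.59/(2.60−1.57) × (0.7214−0.5823) = 6.996×0.1391 = 0.9733 kmol/m³.
Y_B = C_B/C_{A0} = 0.9733/4.59 = 0.212.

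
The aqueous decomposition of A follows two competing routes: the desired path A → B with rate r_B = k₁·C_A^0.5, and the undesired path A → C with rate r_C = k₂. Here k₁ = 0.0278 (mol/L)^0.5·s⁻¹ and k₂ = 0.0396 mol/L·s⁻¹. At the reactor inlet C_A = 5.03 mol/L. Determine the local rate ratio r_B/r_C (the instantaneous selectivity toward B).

1.57

S_{B/C} = r_B/r_C = (k₁·C_A^0.5)/(k₂) = (k₁/k₂)·C_A^0.5.
= (0.0278×5.030^0.5) / (0.0396) = 0.06235/0.03960 = 1.57.
Since the desired path is higher order in A, keeping C_A high (PFR or concentrated feed) favours B.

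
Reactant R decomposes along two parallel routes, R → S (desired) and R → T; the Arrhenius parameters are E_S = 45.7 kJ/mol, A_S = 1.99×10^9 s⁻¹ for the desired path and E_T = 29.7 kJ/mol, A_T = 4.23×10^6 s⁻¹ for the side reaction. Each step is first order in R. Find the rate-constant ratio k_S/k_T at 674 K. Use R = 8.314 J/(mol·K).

Since both paths have the same order in R, the concentration cancels and S_{S/T} = k_S/k_T = (A_S/A_T)·exp[(E_T−E_S)/(RT)].
(E_T−E_S)/(RT) = (29.7−45.7)×10³/(8.314×674) = -16000/5604 = -2.855.
k_S/k_T = (1.99×10^9/4.23×10^6)·exp(-2.855) = 470.4 × 0.05754 = 27.1.
Since E_S > E_T, raising the temperature improves selectivity toward S.

27.1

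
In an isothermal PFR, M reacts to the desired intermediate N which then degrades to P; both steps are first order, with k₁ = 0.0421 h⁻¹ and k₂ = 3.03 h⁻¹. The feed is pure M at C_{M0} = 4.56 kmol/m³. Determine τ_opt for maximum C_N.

1.43 h

For first-order series the maximum of C_N occurs at τ_opt = ln(k₂/k₁)/(k₂−k₁).
= ln(3.03/0.0421)/(3.03−0.0421) = ln(71.97)/2.988 = 4.276/2.988 = 1.43 h.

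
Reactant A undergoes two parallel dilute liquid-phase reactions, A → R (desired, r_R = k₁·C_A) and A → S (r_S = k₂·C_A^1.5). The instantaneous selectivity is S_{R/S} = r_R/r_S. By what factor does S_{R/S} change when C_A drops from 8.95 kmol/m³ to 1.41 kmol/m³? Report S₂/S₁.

2.52

S_{R/S} = (k₁/k₂)·C_A^-0.5, so S₂/S₁ = (C_{A,2}/C_{A,1})^-0.5.
= (1.41/8.95)^(-0.5) = (0.1575)^(-0.5) = 2.52.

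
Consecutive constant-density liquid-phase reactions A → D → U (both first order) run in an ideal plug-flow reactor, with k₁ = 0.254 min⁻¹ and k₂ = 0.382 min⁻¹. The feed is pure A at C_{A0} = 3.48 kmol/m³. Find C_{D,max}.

At the optimum, C_{D,max}/C_{A0} = (k₁/k₂)^[k₂/(k₂−k₁)].
= (0.254/0.382)^(0.382/(0.382−0.254)) = (0.6649)^(2.984) = 0.2959.
C_{D,max} = 0.2959×3.48 = 1.03 kmol/m³.

1.03 kmol/m³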